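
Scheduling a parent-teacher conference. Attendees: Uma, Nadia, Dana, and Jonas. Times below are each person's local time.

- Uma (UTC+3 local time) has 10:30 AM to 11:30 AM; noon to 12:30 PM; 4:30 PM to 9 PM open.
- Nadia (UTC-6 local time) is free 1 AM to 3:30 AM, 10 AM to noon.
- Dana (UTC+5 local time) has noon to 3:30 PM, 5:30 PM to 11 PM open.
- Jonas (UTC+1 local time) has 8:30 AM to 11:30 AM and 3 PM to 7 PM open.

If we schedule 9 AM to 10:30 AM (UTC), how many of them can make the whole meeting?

2

Uma in UTC: 07:30-08:30, 09:00-09:30, 13:30-18:00 (subtract 3h to convert from UTC+3).
Nadia in UTC: 07:00-09:30, 16:00-18:00 (add 6h to convert from UTC-6).
Dana in UTC: 07:00-10:30, 12:30-18:00 (subtract 5h to convert from UTC+5).
Jonas in UTC: 07:30-10:30, 14:00-18:00 (subtract 1h to convert from UTC+1).
Dana and Jonas can make the full 09:00-10:30 slot — that's 2.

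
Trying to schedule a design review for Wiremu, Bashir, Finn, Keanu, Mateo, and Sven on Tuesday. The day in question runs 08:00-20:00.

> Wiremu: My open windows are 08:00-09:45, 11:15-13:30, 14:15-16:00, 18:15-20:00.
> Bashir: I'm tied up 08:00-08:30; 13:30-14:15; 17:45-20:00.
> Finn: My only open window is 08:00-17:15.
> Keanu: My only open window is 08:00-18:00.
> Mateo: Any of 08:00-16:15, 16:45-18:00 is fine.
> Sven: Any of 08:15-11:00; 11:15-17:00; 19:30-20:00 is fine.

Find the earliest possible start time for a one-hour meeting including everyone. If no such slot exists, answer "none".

Wiremu free: 08:00-09:45, 11:15-13:30, 14:15-16:00, 18:15-20:00.
Bashir free: 08:30-13:30, 14:15-17:45 (invert busy blocks within the working day).
Finn free: 08:00-17:15.
Keanu free: 08:00-18:00.
Mateo free: 08:00-16:15, 16:45-18:00.
Sven free: 08:15-11:00, 11:15-17:00, 19:30-20:00.
Wiremu ∩ Bashir: 08:30-09:45, 11:15-13:30, 14:15-16:00.
Wiremu ∩ Bashir ∩ Finn: 08:30-09:45, 11:15-13:30, 14:15-16:00.
Wiremu ∩ Bashir ∩ Finn ∩ Keanu: 08:30-09:45, 11:15-13:30, 14:15-16:00.
Wiremu ∩ Bashir ∩ Finn ∩ Keanu ∩ Mateo: 08:30-09:45, 11:15-13:30, 14:15-16:00.
Wiremu ∩ Bashir ∩ Finn ∩ Keanu ∩ Mateo ∩ Sven: 08:30-09:45, 11:15-13:30, 14:15-16:00.
The first common window of at least 60 minutes is 08:30-09:45, so the earliest start is 08:30.

08:30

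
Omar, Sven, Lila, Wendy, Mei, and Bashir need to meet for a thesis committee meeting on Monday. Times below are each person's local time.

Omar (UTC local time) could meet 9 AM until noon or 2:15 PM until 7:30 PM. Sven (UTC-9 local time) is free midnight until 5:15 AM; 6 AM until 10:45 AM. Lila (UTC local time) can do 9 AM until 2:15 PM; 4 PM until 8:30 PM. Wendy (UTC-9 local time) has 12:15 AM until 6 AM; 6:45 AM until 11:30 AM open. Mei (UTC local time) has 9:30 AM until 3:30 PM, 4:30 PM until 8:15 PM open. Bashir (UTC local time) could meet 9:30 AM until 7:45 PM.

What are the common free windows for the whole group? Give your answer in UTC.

09:30-12:00, 16:30-19:30

Omar in UTC: 09:00-12:00, 14:15-19:30.
Sven in UTC: 09:00-14:15, 15:00-19:45 (add 9h to convert from UTC-9).
Lila in UTC: 09:00-14:15, 16:00-20:30.
Wendy in UTC: 09:15-15:00, 15:45-20:30 (add 9h to convert from UTC-9).
Mei in UTC: 09:30-15:30, 16:30-20:15.
Bashir in UTC: 09:30-19:45.
Omar ∩ Sven: 09:00-12:00, 15:00-19:30.
Omar ∩ Sven ∩ Lila: 09:00-12:00, 16:00-19:30.
Omar ∩ Sven ∩ Lila ∩ Wendy: 09:15-12:00, 16:00-19:30.
Omar ∩ Sven ∩ Lila ∩ Wendy ∩ Mei: 09:30-12:00, 16:30-19:30.
Omar ∩ Sven ∩ Lila ∩ Wendy ∩ Mei ∩ Bashir: 09:30-12:00, 16:30-19:30.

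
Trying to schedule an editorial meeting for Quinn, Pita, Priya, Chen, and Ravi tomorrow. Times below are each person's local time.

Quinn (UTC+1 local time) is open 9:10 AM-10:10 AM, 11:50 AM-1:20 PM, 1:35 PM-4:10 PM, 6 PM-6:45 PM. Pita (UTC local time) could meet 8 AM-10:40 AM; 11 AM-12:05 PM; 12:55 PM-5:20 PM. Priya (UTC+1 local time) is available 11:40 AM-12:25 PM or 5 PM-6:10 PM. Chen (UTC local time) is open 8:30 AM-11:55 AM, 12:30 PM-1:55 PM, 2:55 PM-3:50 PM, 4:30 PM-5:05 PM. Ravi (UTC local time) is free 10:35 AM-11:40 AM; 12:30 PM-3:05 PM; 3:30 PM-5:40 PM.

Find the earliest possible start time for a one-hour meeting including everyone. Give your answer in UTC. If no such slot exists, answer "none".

none

Quinn in UTC: 08:10-09:10, 10:50-12:20, 12:35-15:10, 17:00-17:45 (subtract 1h to convert from UTC+1).
Pita in UTC: 08:00-10:40, 11:00-12:05, 12:55-17:20.
Priya in UTC: 10:40-11:25, 16:00-17:10 (subtract 1h to convert from UTC+1).
Chen in UTC: 08:30-11:55, 12:30-13:55, 14:55-15:50, 16:30-17:05.
Ravi in UTC: 10:35-11:40, 12:30-15:05, 15:30-17:40.
Quinn ∩ Pita: 08:10-09:10, 11:00-12:05, 12:55-15:10, 17:00-17:20.
Quinn ∩ Pita ∩ Priya: 11:00-11:25, 17:00-17:10.
Quinn ∩ Pita ∩ Priya ∩ Chen: 11:00-11:25, 17:00-17:05.
Quinn ∩ Pita ∩ Priya ∩ Chen ∩ Ravi: 11:00-11:25, 17:00-17:05.
No common window is at least 60 minutes long.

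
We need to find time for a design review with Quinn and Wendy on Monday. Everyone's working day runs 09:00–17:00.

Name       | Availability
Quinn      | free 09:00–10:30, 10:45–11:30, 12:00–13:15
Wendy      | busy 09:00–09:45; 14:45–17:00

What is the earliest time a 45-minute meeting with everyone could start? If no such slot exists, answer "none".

Quinn free: 09:00-10:30, 10:45-11:30, 12:00-13:15.
Wendy free: 09:45-14:45 (invert busy blocks within the working day).
Quinn ∩ Wendy: 09:45-10:30, 10:45-11:30, 12:00-13:15.
The first common window of at least 45 minutes is 09:45-10:30, so the earliest start is 09:45.

09:45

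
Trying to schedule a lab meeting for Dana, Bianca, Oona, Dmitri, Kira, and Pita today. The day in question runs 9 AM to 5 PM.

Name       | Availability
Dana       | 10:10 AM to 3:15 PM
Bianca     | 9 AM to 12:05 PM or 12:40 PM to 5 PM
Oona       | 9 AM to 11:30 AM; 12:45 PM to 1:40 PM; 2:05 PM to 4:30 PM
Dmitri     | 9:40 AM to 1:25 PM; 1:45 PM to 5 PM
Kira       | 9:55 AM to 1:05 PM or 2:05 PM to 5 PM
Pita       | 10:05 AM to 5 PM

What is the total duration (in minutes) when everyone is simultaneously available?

Dana ∩ Bianca: 10:10-12:05, 12:40-15:15.
Dana ∩ Bianca ∩ Oona: 10:10-11:30, 12:45-13:40, 14:05-15:15.
Dana ∩ Bianca ∩ Oona ∩ Dmitri: 10:10-11:30, 12:45-13:25, 14:05-15:15.
Dana ∩ Bianca ∩ Oona ∩ Dmitri ∩ Kira: 10:10-11:30, 12:45-13:05, 14:05-15:15.
Dana ∩ Bianca ∩ Oona ∩ Dmitri ∩ Kira ∩ Pita: 10:10-11:30, 12:45-13:05, 14:05-15:15.
Summing the common windows: 80 + 20 + 70 = 170 minutes.

170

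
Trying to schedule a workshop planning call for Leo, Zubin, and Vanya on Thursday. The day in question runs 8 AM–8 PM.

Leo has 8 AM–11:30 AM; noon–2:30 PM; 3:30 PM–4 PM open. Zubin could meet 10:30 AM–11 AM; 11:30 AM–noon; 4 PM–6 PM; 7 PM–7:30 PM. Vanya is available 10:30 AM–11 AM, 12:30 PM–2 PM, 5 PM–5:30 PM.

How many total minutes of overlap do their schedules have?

30

Leo ∩ Zubin: 10:30-11:00.
Leo ∩ Zubin ∩ Vanya: 10:30-11:00.
That's a single block of 30 minutes.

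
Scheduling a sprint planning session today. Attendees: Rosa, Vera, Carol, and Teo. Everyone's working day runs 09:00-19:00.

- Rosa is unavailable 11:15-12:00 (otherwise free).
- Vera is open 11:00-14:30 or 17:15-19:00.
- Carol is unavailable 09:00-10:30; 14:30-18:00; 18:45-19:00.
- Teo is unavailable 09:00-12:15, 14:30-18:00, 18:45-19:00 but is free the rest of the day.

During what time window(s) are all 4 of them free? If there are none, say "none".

Rosa free: 09:00-11:15, 12:00-19:00 (invert busy blocks within the working day).
Vera free: 11:00-14:30, 17:15-19:00.
Carol free: 10:30-14:30, 18:00-18:45 (invert busy blocks within the working day).
Teo free: 12:15-14:30, 18:00-18:45 (invert busy blocks within the working day).
Rosa ∩ Vera: 11:00-11:15, 12:00-14:30, 17:15-19:00.
Rosa ∩ Vera ∩ Carol: 11:00-11:15, 12:00-14:30, 18:00-18:45.
Rosa ∩ Vera ∩ Carol ∩ Teo: 12:15-14:30, 18:00-18:45.

12:15-14:30, 18:00-18:45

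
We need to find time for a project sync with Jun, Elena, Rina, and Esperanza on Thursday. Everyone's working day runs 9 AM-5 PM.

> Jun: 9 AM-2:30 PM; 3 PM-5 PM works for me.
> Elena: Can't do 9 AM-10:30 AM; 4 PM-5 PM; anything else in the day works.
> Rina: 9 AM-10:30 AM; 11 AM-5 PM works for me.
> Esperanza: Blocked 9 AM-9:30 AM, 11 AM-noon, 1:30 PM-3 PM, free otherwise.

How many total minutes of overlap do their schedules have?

Jun free: 09:00-14:30, 15:00-17:00.
Elena free: 10:30-16:00 (invert busy blocks within the working day).
Rina free: 09:00-10:30, 11:00-17:00.
Esperanza free: 09:30-11:00, 12:00-13:30, 15:00-17:00 (invert busy blocks within the working day).
Jun ∩ Elena: 10:30-14:30, 15:00-16:00.
Jun ∩ Elena ∩ Rina: 11:00-14:30, 15:00-16:00.
Jun ∩ Elena ∩ Rina ∩ Esperanza: 12:00-13:30, 15:00-16:00.
Those are the intersection windows.
Summing the common windows: 90 + 60 = 150 minutes.

150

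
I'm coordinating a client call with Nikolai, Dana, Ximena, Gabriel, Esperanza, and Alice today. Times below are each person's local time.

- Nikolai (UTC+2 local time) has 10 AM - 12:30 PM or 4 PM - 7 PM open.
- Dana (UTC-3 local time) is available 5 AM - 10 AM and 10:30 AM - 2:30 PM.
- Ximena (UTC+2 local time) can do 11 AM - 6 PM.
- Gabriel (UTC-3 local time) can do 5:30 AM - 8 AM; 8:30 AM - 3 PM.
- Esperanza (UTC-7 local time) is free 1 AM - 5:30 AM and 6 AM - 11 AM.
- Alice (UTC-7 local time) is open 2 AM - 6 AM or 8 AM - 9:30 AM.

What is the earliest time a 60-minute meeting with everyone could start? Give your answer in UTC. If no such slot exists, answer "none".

09:00

Nikolai in UTC: 08:00-10:30, 14:00-17:00 (subtract 2h to convert from UTC+2).
Dana in UTC: 08:00-13:00, 13:30-17:30 (add 3h to convert from UTC-3).
Ximena in UTC: 09:00-16:00 (subtract 2h to convert from UTC+2).
Gabriel in UTC: 08:30-11:00, 11:30-18:00 (add 3h to convert from UTC-3).
Esperanza in UTC: 08:00-12:30, 13:00-18:00 (add 7h to convert from UTC-7).
Alice in UTC: 09:00-13:00, 15:00-16:30 (add 7h to convert from UTC-7).
Nikolai ∩ Dana: 08:00-10:30, 14:00-17:00.
Nikolai ∩ Dana ∩ Ximena: 09:00-10:30, 14:00-16:00.
Nikolai ∩ Dana ∩ Ximena ∩ Gabriel: 09:00-10:30, 14:00-16:00.
Nikolai ∩ Dana ∩ Ximena ∩ Gabriel ∩ Esperanza: 09:00-10:30, 14:00-16:00.
Nikolai ∩ Dana ∩ Ximena ∩ Gabriel ∩ Esperanza ∩ Alice: 09:00-10:30, 15:00-16:00.
Those are the intersection windows.
The first common window of at least 60 minutes is 09:00-10:30, so the earliest start is 09:00.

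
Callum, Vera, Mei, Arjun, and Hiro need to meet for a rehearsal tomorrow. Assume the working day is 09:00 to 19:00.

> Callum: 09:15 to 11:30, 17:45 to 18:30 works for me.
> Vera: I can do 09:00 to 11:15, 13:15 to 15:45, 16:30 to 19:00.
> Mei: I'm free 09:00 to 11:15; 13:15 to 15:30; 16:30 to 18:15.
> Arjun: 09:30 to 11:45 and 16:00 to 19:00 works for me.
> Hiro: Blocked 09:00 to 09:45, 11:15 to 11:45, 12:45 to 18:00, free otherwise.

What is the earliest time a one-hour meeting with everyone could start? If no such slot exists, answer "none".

Callum free: 09:15-11:30, 17:45-18:30.
Vera free: 09:00-11:15, 13:15-15:45, 16:30-19:00.
Mei free: 09:00-11:15, 13:15-15:30, 16:30-18:15.
Arjun free: 09:30-11:45, 16:00-19:00.
Hiro free: 09:45-11:15, 11:45-12:45, 18:00-19:00 (invert busy blocks within the working day).
Callum ∩ Vera: 09:15-11:15, 17:45-18:30.
Callum ∩ Vera ∩ Mei: 09:15-11:15, 17:45-18:15.
Callum ∩ Vera ∩ Mei ∩ Arjun: 09:30-11:15, 17:45-18:15.
Callum ∩ Vera ∩ Mei ∩ Arjun ∩ Hiro: 09:45-11:15, 18:00-18:15.
The first common window of at least 60 minutes is 09:45-11:15, so the earliest start is 09:45.

09:45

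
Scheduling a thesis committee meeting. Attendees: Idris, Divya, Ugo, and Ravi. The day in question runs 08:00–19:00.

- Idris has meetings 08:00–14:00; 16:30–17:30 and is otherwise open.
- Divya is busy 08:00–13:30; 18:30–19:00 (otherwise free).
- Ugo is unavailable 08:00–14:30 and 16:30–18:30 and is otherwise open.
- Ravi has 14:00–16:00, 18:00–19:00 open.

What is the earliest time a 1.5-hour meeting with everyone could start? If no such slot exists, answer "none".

14:30

Idris free: 14:00-16:30, 17:30-19:00 (invert busy blocks within the working day).
Divya free: 13:30-18:30 (invert busy blocks within the working day).
Ugo free: 14:30-16:30, 18:30-19:00 (invert busy blocks within the working day).
Ravi free: 14:00-16:00, 18:00-19:00.
Idris ∩ Divya: 14:00-16:30, 17:30-18:30.
Idris ∩ Divya ∩ Ugo: 14:30-16:30.
Idris ∩ Divya ∩ Ugo ∩ Ravi: 14:30-16:00.
The first common window of at least 90 minutes is 14:30-16:00, so the earliest start is 14:30.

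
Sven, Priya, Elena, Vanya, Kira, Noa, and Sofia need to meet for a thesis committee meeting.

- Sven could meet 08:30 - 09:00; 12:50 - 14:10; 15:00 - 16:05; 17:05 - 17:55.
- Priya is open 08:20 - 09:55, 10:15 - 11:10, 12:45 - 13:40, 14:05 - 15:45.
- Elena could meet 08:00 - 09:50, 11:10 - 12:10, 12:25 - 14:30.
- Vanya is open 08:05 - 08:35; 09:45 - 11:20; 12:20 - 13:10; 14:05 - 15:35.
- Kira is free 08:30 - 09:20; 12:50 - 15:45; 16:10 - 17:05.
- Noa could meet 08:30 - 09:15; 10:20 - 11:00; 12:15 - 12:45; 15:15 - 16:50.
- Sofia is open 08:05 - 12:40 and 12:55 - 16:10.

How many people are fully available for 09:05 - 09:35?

3

Priya, Elena, and Sofia can make the full 09:05-09:35 slot — that's 3.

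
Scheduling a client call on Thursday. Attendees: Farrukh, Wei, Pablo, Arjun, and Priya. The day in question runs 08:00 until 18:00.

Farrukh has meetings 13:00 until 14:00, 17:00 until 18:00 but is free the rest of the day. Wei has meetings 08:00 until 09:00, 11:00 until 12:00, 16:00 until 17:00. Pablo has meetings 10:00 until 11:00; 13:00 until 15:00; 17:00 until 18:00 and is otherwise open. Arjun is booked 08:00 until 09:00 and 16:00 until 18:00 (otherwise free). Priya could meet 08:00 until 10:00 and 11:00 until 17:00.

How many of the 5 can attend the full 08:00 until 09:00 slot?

Farrukh free: 08:00-13:00, 14:00-17:00 (invert busy blocks within the working day).
Wei free: 09:00-11:00, 12:00-16:00, 17:00-18:00 (invert busy blocks within the working day).
Pablo free: 08:00-10:00, 11:00-13:00, 15:00-17:00 (invert busy blocks within the working day).
Arjun free: 09:00-16:00 (invert busy blocks within the working day).
Priya free: 08:00-10:00, 11:00-17:00.
Farrukh, Pablo, and Priya can make the full 08:00-09:00 slot — that's 3.

3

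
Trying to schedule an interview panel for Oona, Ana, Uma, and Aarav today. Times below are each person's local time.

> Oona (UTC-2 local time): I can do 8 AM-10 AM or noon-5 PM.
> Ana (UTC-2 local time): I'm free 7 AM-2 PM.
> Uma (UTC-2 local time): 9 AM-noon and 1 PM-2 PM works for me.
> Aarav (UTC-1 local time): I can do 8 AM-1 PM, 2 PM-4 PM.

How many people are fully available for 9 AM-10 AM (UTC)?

Oona in UTC: 10:00-12:00, 14:00-19:00 (add 2h to convert from UTC-2).
Ana in UTC: 09:00-16:00 (add 2h to convert from UTC-2).
Uma in UTC: 11:00-14:00, 15:00-16:00 (add 2h to convert from UTC-2).
Aarav in UTC: 09:00-14:00, 15:00-17:00 (add 1h to convert from UTC-1).
Ana and Aarav can make the full 09:00-10:00 slot — that's 2.

2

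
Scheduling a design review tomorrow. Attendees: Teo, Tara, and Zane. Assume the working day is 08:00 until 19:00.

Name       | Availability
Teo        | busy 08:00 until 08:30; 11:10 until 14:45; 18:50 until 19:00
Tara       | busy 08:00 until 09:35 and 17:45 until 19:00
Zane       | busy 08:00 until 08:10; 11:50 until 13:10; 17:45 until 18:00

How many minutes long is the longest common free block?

Teo free: 08:30-11:10, 14:45-18:50 (invert busy blocks within the working day).
Tara free: 09:35-17:45 (invert busy blocks within the working day).
Zane free: 08:10-11:50, 13:10-17:45, 18:00-19:00 (invert busy blocks within the working day).
Teo ∩ Tara: 09:35-11:10, 14:45-17:45.
Teo ∩ Tara ∩ Zane: 09:35-11:10, 14:45-17:45.
So the common availability across everyone is 09:35-11:10, 14:45-17:45.
The longest is 14:45-17:45 at 180 minutes.

180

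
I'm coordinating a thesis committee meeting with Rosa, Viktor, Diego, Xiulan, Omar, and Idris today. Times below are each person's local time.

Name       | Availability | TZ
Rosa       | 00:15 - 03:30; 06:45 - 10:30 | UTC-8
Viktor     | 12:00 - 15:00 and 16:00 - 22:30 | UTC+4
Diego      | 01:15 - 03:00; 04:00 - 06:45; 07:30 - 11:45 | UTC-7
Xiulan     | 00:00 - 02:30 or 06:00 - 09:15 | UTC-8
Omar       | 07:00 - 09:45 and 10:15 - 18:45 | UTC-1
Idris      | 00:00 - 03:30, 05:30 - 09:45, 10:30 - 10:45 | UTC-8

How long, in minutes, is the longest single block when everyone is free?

150

Rosa in UTC: 08:15-11:30, 14:45-18:30 (add 8h to convert from UTC-8).
Viktor in UTC: 08:00-11:00, 12:00-18:30 (subtract 4h to convert from UTC+4).
Diego in UTC: 08:15-10:00, 11:00-13:45, 14:30-18:45 (add 7h to convert from UTC-7).
Xiulan in UTC: 08:00-10:30, 14:00-17:15 (add 8h to convert from UTC-8).
Omar in UTC: 08:00-10:45, 11:15-19:45 (add 1h to convert from UTC-1).
Idris in UTC: 08:00-11:30, 13:30-17:45, 18:30-18:45 (add 8h to convert from UTC-8).
Rosa ∩ Viktor: 08:15-11:00, 14:45-18:30.
Rosa ∩ Viktor ∩ Diego: 08:15-10:00, 14:45-18:30.
Rosa ∩ Viktor ∩ Diego ∩ Xiulan: 08:15-10:00, 14:45-17:15.
Rosa ∩ Viktor ∩ Diego ∩ Xiulan ∩ Omar: 08:15-10:00, 14:45-17:15.
Rosa ∩ Viktor ∩ Diego ∩ Xiulan ∩ Omar ∩ Idris: 08:15-10:00, 14:45-17:15.
The longest is 14:45-17:15 at 150 minutes.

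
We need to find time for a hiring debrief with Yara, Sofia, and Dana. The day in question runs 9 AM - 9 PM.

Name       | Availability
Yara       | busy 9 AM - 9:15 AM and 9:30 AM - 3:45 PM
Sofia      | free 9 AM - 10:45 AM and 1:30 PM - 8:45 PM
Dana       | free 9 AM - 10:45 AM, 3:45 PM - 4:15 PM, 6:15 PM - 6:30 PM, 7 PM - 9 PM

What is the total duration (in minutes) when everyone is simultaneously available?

Yara free: 09:15-09:30, 15:45-21:00 (invert busy blocks within the working day).
Sofia free: 09:00-10:45, 13:30-20:45.
Dana free: 09:00-10:45, 15:45-16:15, 18:15-18:30, 19:00-21:00.
Yara ∩ Sofia: 09:15-09:30, 15:45-20:45.
Yara ∩ Sofia ∩ Dana: 09:15-09:30, 15:45-16:15, 18:15-18:30, 19:00-20:45.
Summing the common windows: 15 + 30 + 15 + 105 = 165 minutes.

165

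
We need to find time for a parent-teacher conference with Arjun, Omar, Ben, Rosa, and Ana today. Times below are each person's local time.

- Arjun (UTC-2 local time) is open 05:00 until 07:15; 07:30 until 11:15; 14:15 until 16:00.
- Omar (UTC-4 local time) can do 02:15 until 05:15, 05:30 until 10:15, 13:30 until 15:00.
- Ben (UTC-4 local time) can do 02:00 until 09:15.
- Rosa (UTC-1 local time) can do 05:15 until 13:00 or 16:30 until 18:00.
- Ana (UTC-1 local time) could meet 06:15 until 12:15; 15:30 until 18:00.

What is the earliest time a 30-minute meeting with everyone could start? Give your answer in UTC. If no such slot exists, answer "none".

Arjun in UTC: 07:00-09:15, 09:30-13:15, 16:15-18:00 (add 2h to convert from UTC-2).
Omar in UTC: 06:15-09:15, 09:30-14:15, 17:30-19:00 (add 4h to convert from UTC-4).
Ben in UTC: 06:00-13:15 (add 4h to convert from UTC-4).
Rosa in UTC: 06:15-14:00, 17:30-19:00 (add 1h to convert from UTC-1).
Ana in UTC: 07:15-13:15, 16:30-19:00 (add 1h to convert from UTC-1).
Arjun ∩ Omar: 07:00-09:15, 09:30-13:15, 17:30-18:00.
Arjun ∩ Omar ∩ Ben: 07:00-09:15, 09:30-13:15.
Arjun ∩ Omar ∩ Ben ∩ Rosa: 07:00-09:15, 09:30-13:15.
Arjun ∩ Omar ∩ Ben ∩ Rosa ∩ Ana: 07:15-09:15, 09:30-13:15.
The first common window of at least 30 minutes is 07:15-09:15, so the earliest start is 07:15.

07:15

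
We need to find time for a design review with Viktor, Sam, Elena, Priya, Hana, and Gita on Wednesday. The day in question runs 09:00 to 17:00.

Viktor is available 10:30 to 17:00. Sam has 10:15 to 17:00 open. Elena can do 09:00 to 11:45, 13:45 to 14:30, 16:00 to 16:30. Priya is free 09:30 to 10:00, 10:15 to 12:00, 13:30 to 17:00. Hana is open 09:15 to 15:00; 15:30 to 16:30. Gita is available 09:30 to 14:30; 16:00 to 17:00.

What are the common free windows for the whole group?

10:30-11:45, 13:45-14:30, 16:00-16:30

Viktor ∩ Sam: 10:30-17:00.
Viktor ∩ Sam ∩ Elena: 10:30-11:45, 13:45-14:30, 16:00-16:30.
Viktor ∩ Sam ∩ Elena ∩ Priya: 10:30-11:45, 13:45-14:30, 16:00-16:30.
Viktor ∩ Sam ∩ Elena ∩ Priya ∩ Hana: 10:30-11:45, 13:45-14:30, 16:00-16:30.
Viktor ∩ Sam ∩ Elena ∩ Priya ∩ Hana ∩ Gita: 10:30-11:45, 13:45-14:30, 16:00-16:30.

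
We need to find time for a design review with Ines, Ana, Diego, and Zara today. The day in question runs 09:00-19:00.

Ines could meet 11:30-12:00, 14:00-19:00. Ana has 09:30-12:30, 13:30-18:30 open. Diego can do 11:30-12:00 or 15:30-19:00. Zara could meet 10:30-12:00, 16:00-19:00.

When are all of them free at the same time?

11:30-12:00, 16:00-18:30

Ines ∩ Ana: 11:30-12:00, 14:00-18:30.
Ines ∩ Ana ∩ Diego: 11:30-12:00, 15:30-18:30.
Ines ∩ Ana ∩ Diego ∩ Zara: 11:30-12:00, 16:00-18:30.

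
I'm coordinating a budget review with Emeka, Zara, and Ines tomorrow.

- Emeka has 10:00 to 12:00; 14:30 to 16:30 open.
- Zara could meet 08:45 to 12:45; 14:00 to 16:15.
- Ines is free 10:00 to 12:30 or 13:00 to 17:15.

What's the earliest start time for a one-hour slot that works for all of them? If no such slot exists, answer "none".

Emeka ∩ Zara: 10:00-12:00, 14:30-16:15.
Emeka ∩ Zara ∩ Ines: 10:00-12:00, 14:30-16:15.
The first common window of at least 60 minutes is 10:00-12:00, so the earliest start is 10:00.

10:00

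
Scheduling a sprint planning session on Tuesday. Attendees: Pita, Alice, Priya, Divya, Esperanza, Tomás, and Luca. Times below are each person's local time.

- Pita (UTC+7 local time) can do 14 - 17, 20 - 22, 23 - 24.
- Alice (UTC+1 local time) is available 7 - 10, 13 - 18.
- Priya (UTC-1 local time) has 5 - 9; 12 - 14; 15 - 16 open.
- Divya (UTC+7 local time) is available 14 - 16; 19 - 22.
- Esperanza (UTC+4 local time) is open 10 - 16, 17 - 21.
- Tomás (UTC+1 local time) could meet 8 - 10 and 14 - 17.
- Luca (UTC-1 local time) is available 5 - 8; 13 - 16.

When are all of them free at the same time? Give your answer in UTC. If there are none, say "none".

Pita in UTC: 07:00-10:00, 13:00-15:00, 16:00-17:00 (subtract 7h to convert from UTC+7).
Alice in UTC: 06:00-09:00, 12:00-17:00 (subtract 1h to convert from UTC+1).
Priya in UTC: 06:00-10:00, 13:00-15:00, 16:00-17:00 (add 1h to convert from UTC-1).
Divya in UTC: 07:00-09:00, 12:00-15:00 (subtract 7h to convert from UTC+7).
Esperanza in UTC: 06:00-12:00, 13:00-17:00 (subtract 4h to convert from UTC+4).
Tomás in UTC: 07:00-09:00, 13:00-16:00 (subtract 1h to convert from UTC+1).
Luca in UTC: 06:00-09:00, 14:00-17:00 (add 1h to convert from UTC-1).
Pita ∩ Alice: 07:00-09:00, 13:00-15:00, 16:00-17:00.
Pita ∩ Alice ∩ Priya: 07:00-09:00, 13:00-15:00, 16:00-17:00.
Pita ∩ Alice ∩ Priya ∩ Divya: 07:00-09:00, 13:00-15:00.
Pita ∩ Alice ∩ Priya ∩ Divya ∩ Esperanza: 07:00-09:00, 13:00-15:00.
Pita ∩ Alice ∩ Priya ∩ Divya ∩ Esperanza ∩ Tomás: 07:00-09:00, 13:00-15:00.
Pita ∩ Alice ∩ Priya ∩ Divya ∩ Esperanza ∩ Tomás ∩ Luca: 07:00-09:00, 14:00-15:00.

07:00-09:00, 14:00-15:00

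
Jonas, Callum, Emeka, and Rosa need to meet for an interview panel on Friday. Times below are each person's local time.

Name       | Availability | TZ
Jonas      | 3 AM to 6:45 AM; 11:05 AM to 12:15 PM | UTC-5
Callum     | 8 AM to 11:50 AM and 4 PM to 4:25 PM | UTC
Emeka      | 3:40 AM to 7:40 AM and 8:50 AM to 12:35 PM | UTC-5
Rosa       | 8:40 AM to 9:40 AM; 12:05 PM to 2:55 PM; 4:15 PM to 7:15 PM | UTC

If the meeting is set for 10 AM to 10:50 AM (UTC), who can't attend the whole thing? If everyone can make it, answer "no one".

Rosa

Jonas in UTC: 08:00-11:45, 16:05-17:15 (add 5h to convert from UTC-5).
Callum in UTC: 08:00-11:50, 16:00-16:25.
Emeka in UTC: 08:40-12:40, 13:50-17:35 (add 5h to convert from UTC-5).
Rosa in UTC: 08:40-09:40, 12:05-14:55, 16:15-19:15.
Jonas: free for 10:00-10:50. Callum: free for 10:00-10:50. Emeka: free for 10:00-10:50. Rosa: not fully free for 10:00-10:50.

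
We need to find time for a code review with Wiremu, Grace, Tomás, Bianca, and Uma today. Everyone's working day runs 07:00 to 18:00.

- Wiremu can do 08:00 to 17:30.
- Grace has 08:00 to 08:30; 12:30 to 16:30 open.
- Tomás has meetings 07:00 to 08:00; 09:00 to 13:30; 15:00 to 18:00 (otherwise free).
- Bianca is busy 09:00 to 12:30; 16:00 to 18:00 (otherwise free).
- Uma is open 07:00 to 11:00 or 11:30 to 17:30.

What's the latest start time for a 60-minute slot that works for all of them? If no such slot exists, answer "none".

14:00

Wiremu free: 08:00-17:30.
Grace free: 08:00-08:30, 12:30-16:30.
Tomás free: 08:00-09:00, 13:30-15:00 (invert busy blocks within the working day).
Bianca free: 07:00-09:00, 12:30-16:00 (invert busy blocks within the working day).
Uma free: 07:00-11:00, 11:30-17:30.
Wiremu ∩ Grace: 08:00-08:30, 12:30-16:30.
Wiremu ∩ Grace ∩ Tomás: 08:00-08:30, 13:30-15:00.
Wiremu ∩ Grace ∩ Tomás ∩ Bianca: 08:00-08:30, 13:30-15:00.
Wiremu ∩ Grace ∩ Tomás ∩ Bianca ∩ Uma: 08:00-08:30, 13:30-15:00.
The last common window of at least 60 minutes is 13:30-15:00; a 60-minute meeting can start as late as 14:00 and still end by 15:00.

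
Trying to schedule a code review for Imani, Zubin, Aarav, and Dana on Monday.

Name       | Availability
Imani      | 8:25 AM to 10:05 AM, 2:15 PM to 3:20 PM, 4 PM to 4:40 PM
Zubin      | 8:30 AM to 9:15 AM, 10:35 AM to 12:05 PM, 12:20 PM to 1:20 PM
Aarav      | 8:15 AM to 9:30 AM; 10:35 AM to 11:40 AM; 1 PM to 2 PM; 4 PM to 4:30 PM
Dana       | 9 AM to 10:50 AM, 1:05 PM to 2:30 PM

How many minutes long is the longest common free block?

15

Imani ∩ Zubin: 08:30-09:15.
Imani ∩ Zubin ∩ Aarav: 08:30-09:15.
Imani ∩ Zubin ∩ Aarav ∩ Dana: 09:00-09:15.
So the common availability across everyone is 09:00-09:15.
The longest is 09:00-09:15 at 15 minutes.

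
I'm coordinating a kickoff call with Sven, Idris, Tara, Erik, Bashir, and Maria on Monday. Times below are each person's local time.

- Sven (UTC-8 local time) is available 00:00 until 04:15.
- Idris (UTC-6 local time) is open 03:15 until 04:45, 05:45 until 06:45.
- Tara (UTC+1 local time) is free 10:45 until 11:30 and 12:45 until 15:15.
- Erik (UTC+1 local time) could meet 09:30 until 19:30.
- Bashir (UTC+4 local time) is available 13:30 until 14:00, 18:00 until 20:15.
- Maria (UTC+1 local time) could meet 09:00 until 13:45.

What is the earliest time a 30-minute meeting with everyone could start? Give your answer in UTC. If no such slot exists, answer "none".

none

Sven in UTC: 08:00-12:15 (add 8h to convert from UTC-8).
Idris in UTC: 09:15-10:45, 11:45-12:45 (add 6h to convert from UTC-6).
Tara in UTC: 09:45-10:30, 11:45-14:15 (subtract 1h to convert from UTC+1).
Erik in UTC: 08:30-18:30 (subtract 1h to convert from UTC+1).
Bashir in UTC: 09:30-10:00, 14:00-16:15 (subtract 4h to convert from UTC+4).
Maria in UTC: 08:00-12:45 (subtract 1h to convert from UTC+1).
Sven ∩ Idris: 09:15-10:45, 11:45-12:15.
Sven ∩ Idris ∩ Tara: 09:45-10:30, 11:45-12:15.
Sven ∩ Idris ∩ Tara ∩ Erik: 09:45-10:30, 11:45-12:15.
Sven ∩ Idris ∩ Tara ∩ Erik ∩ Bashir: 09:45-10:00.
Sven ∩ Idris ∩ Tara ∩ Erik ∩ Bashir ∩ Maria: 09:45-10:00.
No common window is at least 30 minutes long.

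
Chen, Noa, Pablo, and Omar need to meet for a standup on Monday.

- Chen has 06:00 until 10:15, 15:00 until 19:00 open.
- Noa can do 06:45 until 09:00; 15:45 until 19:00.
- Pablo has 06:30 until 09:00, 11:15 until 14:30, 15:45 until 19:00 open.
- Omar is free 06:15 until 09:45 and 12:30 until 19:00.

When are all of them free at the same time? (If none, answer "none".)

06:45-09:00, 15:45-19:00

Chen ∩ Noa: 06:45-09:00, 15:45-19:00.
Chen ∩ Noa ∩ Pablo: 06:45-09:00, 15:45-19:00.
Chen ∩ Noa ∩ Pablo ∩ Omar: 06:45-09:00, 15:45-19:00.
So the common availability across everyone is 06:45-09:00, 15:45-19:00.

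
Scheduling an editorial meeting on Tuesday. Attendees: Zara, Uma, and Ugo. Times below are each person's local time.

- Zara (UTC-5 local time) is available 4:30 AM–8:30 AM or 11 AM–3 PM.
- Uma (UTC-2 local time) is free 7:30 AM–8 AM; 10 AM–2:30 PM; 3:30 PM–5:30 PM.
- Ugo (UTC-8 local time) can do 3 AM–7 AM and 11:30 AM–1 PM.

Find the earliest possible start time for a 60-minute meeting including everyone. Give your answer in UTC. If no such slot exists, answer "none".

Zara in UTC: 09:30-13:30, 16:00-20:00 (add 5h to convert from UTC-5).
Uma in UTC: 09:30-10:00, 12:00-16:30, 17:30-19:30 (add 2h to convert from UTC-2).
Ugo in UTC: 11:00-15:00, 19:30-21:00 (add 8h to convert from UTC-8).
Zara ∩ Uma: 09:30-10:00, 12:00-13:30, 16:00-16:30, 17:30-19:30.
Zara ∩ Uma ∩ Ugo: 12:00-13:30.
The first common window of at least 60 minutes is 12:00-13:30, so the earliest start is 12:00.

12:00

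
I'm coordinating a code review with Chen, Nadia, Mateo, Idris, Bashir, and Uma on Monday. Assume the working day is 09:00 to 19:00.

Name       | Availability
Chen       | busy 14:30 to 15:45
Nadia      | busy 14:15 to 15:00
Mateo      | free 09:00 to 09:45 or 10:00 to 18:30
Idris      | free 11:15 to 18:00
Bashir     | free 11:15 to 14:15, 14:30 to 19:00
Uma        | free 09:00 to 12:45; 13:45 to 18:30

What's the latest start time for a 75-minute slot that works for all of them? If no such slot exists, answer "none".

Chen free: 09:00-14:30, 15:45-19:00 (invert busy blocks within the working day).
Nadia free: 09:00-14:15, 15:00-19:00 (invert busy blocks within the working day).
Mateo free: 09:00-09:45, 10:00-18:30.
Idris free: 11:15-18:00.
Bashir free: 11:15-14:15, 14:30-19:00.
Uma free: 09:00-12:45, 13:45-18:30.
Chen ∩ Nadia: 09:00-14:15, 15:45-19:00.
Chen ∩ Nadia ∩ Mateo: 09:00-09:45, 10:00-14:15, 15:45-18:30.
Chen ∩ Nadia ∩ Mateo ∩ Idris: 11:15-14:15, 15:45-18:00.
Chen ∩ Nadia ∩ Mateo ∩ Idris ∩ Bashir: 11:15-14:15, 15:45-18:00.
Chen ∩ Nadia ∩ Mateo ∩ Idris ∩ Bashir ∩ Uma: 11:15-12:45, 13:45-14:15, 15:45-18:00.
So the common availability across everyone is 11:15-12:45, 13:45-14:15, 15:45-18:00.
The last common window of at least 75 minutes is 15:45-18:00; a 75-minute meeting can start as late as 16:45 and still end by 18:00.

16:45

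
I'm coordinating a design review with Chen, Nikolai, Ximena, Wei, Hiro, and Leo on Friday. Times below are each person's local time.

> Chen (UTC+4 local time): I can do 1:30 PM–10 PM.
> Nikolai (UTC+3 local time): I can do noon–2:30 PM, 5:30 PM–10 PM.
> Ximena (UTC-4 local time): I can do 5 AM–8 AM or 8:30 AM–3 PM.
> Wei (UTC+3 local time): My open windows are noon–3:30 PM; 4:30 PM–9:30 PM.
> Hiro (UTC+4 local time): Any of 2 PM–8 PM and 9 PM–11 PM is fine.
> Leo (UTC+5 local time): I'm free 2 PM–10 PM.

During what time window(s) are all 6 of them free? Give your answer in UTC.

Chen in UTC: 09:30-18:00 (subtract 4h to convert from UTC+4).
Nikolai in UTC: 09:00-11:30, 14:30-19:00 (subtract 3h to convert from UTC+3).
Ximena in UTC: 09:00-12:00, 12:30-19:00 (add 4h to convert from UTC-4).
Wei in UTC: 09:00-12:30, 13:30-18:30 (subtract 3h to convert from UTC+3).
Hiro in UTC: 10:00-16:00, 17:00-19:00 (subtract 4h to convert from UTC+4).
Leo in UTC: 09:00-17:00 (subtract 5h to convert from UTC+5).
Chen ∩ Nikolai: 09:30-11:30, 14:30-18:00.
Chen ∩ Nikolai ∩ Ximena: 09:30-11:30, 14:30-18:00.
Chen ∩ Nikolai ∩ Ximena ∩ Wei: 09:30-11:30, 14:30-18:00.
Chen ∩ Nikolai ∩ Ximena ∩ Wei ∩ Hiro: 10:00-11:30, 14:30-16:00, 17:00-18:00.
Chen ∩ Nikolai ∩ Ximena ∩ Wei ∩ Hiro ∩ Leo: 10:00-11:30, 14:30-16:00.
Those are the intersection windows.

10:00-11:30, 14:30-16:00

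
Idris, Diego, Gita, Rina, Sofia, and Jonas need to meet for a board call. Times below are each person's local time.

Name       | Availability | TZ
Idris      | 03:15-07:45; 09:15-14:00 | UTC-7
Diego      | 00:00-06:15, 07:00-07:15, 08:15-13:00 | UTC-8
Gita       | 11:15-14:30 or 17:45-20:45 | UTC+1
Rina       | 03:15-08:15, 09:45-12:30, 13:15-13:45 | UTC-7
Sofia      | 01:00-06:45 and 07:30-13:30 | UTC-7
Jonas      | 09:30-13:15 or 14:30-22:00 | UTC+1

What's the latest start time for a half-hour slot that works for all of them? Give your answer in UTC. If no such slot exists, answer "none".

19:00

Idris in UTC: 10:15-14:45, 16:15-21:00 (add 7h to convert from UTC-7).
Diego in UTC: 08:00-14:15, 15:00-15:15, 16:15-21:00 (add 8h to convert from UTC-8).
Gita in UTC: 10:15-13:30, 16:45-19:45 (subtract 1h to convert from UTC+1).
Rina in UTC: 10:15-15:15, 16:45-19:30, 20:15-20:45 (add 7h to convert from UTC-7).
Sofia in UTC: 08:00-13:45, 14:30-20:30 (add 7h to convert from UTC-7).
Jonas in UTC: 08:30-12:15, 13:30-21:00 (subtract 1h to convert from UTC+1).
Idris ∩ Diego: 10:15-14:15, 16:15-21:00.
Idris ∩ Diego ∩ Gita: 10:15-13:30, 16:45-19:45.
Idris ∩ Diego ∩ Gita ∩ Rina: 10:15-13:30, 16:45-19:30.
Idris ∩ Diego ∩ Gita ∩ Rina ∩ Sofia: 10:15-13:30, 16:45-19:30.
Idris ∩ Diego ∩ Gita ∩ Rina ∩ Sofia ∩ Jonas: 10:15-12:15, 16:45-19:30.
The last common window of at least 30 minutes is 16:45-19:30; a 30-minute meeting can start as late as 19:00 and still end by 19:30.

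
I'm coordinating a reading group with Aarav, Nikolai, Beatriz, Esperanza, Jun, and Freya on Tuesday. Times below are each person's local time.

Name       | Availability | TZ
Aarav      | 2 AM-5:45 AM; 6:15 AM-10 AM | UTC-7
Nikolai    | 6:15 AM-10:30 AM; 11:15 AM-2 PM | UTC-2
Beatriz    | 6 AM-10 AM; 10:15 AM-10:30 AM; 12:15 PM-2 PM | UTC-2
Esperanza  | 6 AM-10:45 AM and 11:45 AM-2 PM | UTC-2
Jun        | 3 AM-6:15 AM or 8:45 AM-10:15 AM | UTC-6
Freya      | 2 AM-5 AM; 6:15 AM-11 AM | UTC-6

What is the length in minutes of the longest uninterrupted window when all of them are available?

120

Aarav in UTC: 09:00-12:45, 13:15-17:00 (add 7h to convert from UTC-7).
Nikolai in UTC: 08:15-12:30, 13:15-16:00 (add 2h to convert from UTC-2).
Beatriz in UTC: 08:00-12:00, 12:15-12:30, 14:15-16:00 (add 2h to convert from UTC-2).
Esperanza in UTC: 08:00-12:45, 13:45-16:00 (add 2h to convert from UTC-2).
Jun in UTC: 09:00-12:15, 14:45-16:15 (add 6h to convert from UTC-6).
Freya in UTC: 08:00-11:00, 12:15-17:00 (add 6h to convert from UTC-6).
Aarav ∩ Nikolai: 09:00-12:30, 13:15-16:00.
Aarav ∩ Nikolai ∩ Beatriz: 09:00-12:00, 12:15-12:30, 14:15-16:00.
Aarav ∩ Nikolai ∩ Beatriz ∩ Esperanza: 09:00-12:00, 12:15-12:30, 14:15-16:00.
Aarav ∩ Nikolai ∩ Beatriz ∩ Esperanza ∩ Jun: 09:00-12:00, 14:45-16:00.
Aarav ∩ Nikolai ∩ Beatriz ∩ Esperanza ∩ Jun ∩ Freya: 09:00-11:00, 14:45-16:00.
So the common availability across everyone is 09:00-11:00, 14:45-16:00.
The longest is 09:00-11:00 at 120 minutes.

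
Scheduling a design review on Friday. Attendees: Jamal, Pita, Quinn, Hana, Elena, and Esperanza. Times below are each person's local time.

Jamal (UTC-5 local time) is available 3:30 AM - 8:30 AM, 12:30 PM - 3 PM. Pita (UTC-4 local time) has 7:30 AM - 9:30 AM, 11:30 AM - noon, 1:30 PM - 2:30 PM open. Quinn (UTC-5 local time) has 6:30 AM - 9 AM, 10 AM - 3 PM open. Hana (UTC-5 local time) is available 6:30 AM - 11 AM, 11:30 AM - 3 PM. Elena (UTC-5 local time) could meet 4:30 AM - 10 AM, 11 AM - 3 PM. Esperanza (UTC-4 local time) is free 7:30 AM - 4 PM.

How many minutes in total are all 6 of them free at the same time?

180

Jamal in UTC: 08:30-13:30, 17:30-20:00 (add 5h to convert from UTC-5).
Pita in UTC: 11:30-13:30, 15:30-16:00, 17:30-18:30 (add 4h to convert from UTC-4).
Quinn in UTC: 11:30-14:00, 15:00-20:00 (add 5h to convert from UTC-5).
Hana in UTC: 11:30-16:00, 16:30-20:00 (add 5h to convert from UTC-5).
Elena in UTC: 09:30-15:00, 16:00-20:00 (add 5h to convert from UTC-5).
Esperanza in UTC: 11:30-20:00 (add 4h to convert from UTC-4).
Jamal ∩ Pita: 11:30-13:30, 17:30-18:30.
Jamal ∩ Pita ∩ Quinn: 11:30-13:30, 17:30-18:30.
Jamal ∩ Pita ∩ Quinn ∩ Hana: 11:30-13:30, 17:30-18:30.
Jamal ∩ Pita ∩ Quinn ∩ Hana ∩ Elena: 11:30-13:30, 17:30-18:30.
Jamal ∩ Pita ∩ Quinn ∩ Hana ∩ Elena ∩ Esperanza: 11:30-13:30, 17:30-18:30.
Summing the common windows: 120 + 60 = 180 minutes.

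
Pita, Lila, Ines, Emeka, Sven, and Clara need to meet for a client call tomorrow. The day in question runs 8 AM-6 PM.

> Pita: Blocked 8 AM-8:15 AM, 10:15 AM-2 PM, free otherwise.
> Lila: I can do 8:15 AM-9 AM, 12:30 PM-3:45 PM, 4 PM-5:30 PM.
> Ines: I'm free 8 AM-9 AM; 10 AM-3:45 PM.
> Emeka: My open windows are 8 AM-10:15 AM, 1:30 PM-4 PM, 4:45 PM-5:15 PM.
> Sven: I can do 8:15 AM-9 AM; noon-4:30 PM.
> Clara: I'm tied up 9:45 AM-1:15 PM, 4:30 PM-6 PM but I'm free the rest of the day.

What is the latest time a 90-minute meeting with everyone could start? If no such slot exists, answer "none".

14:15

Pita free: 08:15-10:15, 14:00-18:00 (invert busy blocks within the working day).
Lila free: 08:15-09:00, 12:30-15:45, 16:00-17:30.
Ines free: 08:00-09:00, 10:00-15:45.
Emeka free: 08:00-10:15, 13:30-16:00, 16:45-17:15.
Sven free: 08:15-09:00, 12:00-16:30.
Clara free: 08:00-09:45, 13:15-16:30 (invert busy blocks within the working day).
Pita ∩ Lila: 08:15-09:00, 14:00-15:45, 16:00-17:30.
Pita ∩ Lila ∩ Ines: 08:15-09:00, 14:00-15:45.
Pita ∩ Lila ∩ Ines ∩ Emeka: 08:15-09:00, 14:00-15:45.
Pita ∩ Lila ∩ Ines ∩ Emeka ∩ Sven: 08:15-09:00, 14:00-15:45.
Pita ∩ Lila ∩ Ines ∩ Emeka ∩ Sven ∩ Clara: 08:15-09:00, 14:00-15:45.
Those are the intersection windows.
The last common window of at least 90 minutes is 14:00-15:45; a 90-minute meeting can start as late as 14:15 and still end by 15:45.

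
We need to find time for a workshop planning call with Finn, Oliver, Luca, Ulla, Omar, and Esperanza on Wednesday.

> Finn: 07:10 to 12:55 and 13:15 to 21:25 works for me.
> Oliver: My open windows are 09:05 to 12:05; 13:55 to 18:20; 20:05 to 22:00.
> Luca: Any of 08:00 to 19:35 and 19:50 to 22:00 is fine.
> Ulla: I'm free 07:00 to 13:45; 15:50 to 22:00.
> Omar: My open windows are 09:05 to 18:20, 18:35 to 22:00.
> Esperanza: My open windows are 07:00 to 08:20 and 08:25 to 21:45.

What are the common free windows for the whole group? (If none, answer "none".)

09:05-12:05, 15:50-18:20, 20:05-21:25

Finn ∩ Oliver: 09:05-12:05, 13:55-18:20, 20:05-21:25.
Finn ∩ Oliver ∩ Luca: 09:05-12:05, 13:55-18:20, 20:05-21:25.
Finn ∩ Oliver ∩ Luca ∩ Ulla: 09:05-12:05, 15:50-18:20, 20:05-21:25.
Finn ∩ Oliver ∩ Luca ∩ Ulla ∩ Omar: 09:05-12:05, 15:50-18:20, 20:05-21:25.
Finn ∩ Oliver ∩ Luca ∩ Ulla ∩ Omar ∩ Esperanza: 09:05-12:05, 15:50-18:20, 20:05-21:25.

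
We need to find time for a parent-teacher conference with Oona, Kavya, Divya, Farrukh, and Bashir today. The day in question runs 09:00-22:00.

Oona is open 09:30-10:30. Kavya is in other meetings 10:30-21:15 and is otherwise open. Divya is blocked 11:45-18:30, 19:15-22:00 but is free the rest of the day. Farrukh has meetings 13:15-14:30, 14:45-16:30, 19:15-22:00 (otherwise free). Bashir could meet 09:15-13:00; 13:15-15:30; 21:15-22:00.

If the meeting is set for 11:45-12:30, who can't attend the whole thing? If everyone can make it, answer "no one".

Divya, Kavya, Oona

Oona free: 09:30-10:30.
Kavya free: 09:00-10:30, 21:15-22:00 (invert busy blocks within the working day).
Divya free: 09:00-11:45, 18:30-19:15 (invert busy blocks within the working day).
Farrukh free: 09:00-13:15, 14:30-14:45, 16:30-19:15 (invert busy blocks within the working day).
Bashir free: 09:15-13:00, 13:15-15:30, 21:15-22:00.
Oona: not fully free for 11:45-12:30. Kavya: not fully free for 11:45-12:30. Divya: not fully free for 11:45-12:30. Farrukh: free for 11:45-12:30. Bashir: free for 11:45-12:30.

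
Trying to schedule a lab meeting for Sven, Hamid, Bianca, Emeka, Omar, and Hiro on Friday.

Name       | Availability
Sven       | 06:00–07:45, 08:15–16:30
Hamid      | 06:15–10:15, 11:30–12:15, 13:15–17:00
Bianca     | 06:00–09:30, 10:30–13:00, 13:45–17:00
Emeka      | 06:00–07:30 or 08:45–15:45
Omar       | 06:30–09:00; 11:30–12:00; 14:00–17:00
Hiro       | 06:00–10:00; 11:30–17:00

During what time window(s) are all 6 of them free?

06:30-07:30, 08:45-09:00, 11:30-12:00, 14:00-15:45

Sven ∩ Hamid: 06:15-07:45, 08:15-10:15, 11:30-12:15, 13:15-16:30.
Sven ∩ Hamid ∩ Bianca: 06:15-07:45, 08:15-09:30, 11:30-12:15, 13:45-16:30.
Sven ∩ Hamid ∩ Bianca ∩ Emeka: 06:15-07:30, 08:45-09:30, 11:30-12:15, 13:45-15:45.
Sven ∩ Hamid ∩ Bianca ∩ Emeka ∩ Omar: 06:30-07:30, 08:45-09:00, 11:30-12:00, 14:00-15:45.
Sven ∩ Hamid ∩ Bianca ∩ Emeka ∩ Omar ∩ Hiro: 06:30-07:30, 08:45-09:00, 11:30-12:00, 14:00-15:45.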